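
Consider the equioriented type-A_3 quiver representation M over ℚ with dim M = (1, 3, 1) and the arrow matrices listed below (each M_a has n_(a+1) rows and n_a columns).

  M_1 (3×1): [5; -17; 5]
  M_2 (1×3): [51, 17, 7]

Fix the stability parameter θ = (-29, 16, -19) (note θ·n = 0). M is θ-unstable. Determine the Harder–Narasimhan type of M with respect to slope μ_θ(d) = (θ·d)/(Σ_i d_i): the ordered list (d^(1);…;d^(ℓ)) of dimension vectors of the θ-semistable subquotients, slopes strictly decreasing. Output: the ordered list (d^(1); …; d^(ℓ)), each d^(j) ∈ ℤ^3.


Barcode: M ≅ I[1,3], I[2,2]^2. HN layers by μ_θ (3 steps, strictly decreasing):
  μ^(1)=16; μ^(2)=-3/2; μ^(3)=-29

((0, 2, 0); (0, 1, 1); (1, 0, 0))


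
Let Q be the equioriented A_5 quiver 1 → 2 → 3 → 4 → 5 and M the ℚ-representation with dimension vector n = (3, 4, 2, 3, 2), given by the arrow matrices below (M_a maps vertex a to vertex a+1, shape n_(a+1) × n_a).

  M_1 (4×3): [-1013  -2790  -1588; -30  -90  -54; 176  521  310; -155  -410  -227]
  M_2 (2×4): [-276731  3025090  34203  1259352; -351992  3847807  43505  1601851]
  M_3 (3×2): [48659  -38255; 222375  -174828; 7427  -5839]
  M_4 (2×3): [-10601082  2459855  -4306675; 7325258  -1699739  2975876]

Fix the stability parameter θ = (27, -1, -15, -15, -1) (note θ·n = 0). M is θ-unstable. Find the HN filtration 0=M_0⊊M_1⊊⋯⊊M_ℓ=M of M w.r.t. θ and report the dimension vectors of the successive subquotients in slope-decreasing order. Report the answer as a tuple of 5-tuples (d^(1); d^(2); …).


Via rank(M_{q-1}∘⋯∘M_p): M ≅ I[1,2], I[1,5]^2, I[2,2], I[4,4].
μ_θ-semistable layers: μ^(1)=13; μ^(2)=-1; μ^(3)=-15

((1, 1, 0, 0, 0); (2, 3, 2, 2, 2); (0, 0, 0, 1, 0))


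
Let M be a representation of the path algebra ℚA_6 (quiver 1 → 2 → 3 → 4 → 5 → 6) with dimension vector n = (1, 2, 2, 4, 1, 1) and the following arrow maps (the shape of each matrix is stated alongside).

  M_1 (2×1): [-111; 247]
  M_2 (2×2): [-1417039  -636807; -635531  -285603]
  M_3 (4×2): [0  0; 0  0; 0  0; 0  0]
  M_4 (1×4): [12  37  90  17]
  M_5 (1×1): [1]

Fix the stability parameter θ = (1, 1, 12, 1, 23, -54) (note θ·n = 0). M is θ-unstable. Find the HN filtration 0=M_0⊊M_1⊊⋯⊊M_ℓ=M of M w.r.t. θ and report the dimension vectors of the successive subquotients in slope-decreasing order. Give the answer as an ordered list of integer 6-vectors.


Interval decomposition of M: I[1,2], I[2,3], I[3,3], I[4,4]^3, I[4,6].
HN type (ℓ=3): μ^(1)=12; μ^(2)=1; μ^(3)=-10

((0, 0, 2, 0, 0, 0); (1, 2, 0, 3, 0, 0); (0, 0, 0, 1, 1, 1))


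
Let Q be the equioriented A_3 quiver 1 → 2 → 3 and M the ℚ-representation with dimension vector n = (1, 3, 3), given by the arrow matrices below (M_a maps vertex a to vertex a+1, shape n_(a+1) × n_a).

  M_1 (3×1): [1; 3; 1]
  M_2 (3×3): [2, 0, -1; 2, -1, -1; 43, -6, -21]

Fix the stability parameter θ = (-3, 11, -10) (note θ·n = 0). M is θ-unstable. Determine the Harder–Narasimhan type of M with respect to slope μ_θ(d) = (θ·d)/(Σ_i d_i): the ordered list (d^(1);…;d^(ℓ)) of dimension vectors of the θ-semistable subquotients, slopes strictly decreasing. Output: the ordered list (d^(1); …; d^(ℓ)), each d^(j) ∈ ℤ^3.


Via rank(M_{q-1}∘⋯∘M_p): M ≅ I[1,3], I[2,3]^2.
μ_θ-semistable layers: μ^(1)=1/2; μ^(2)=-3

((0, 3, 3); (1, 0, 0))


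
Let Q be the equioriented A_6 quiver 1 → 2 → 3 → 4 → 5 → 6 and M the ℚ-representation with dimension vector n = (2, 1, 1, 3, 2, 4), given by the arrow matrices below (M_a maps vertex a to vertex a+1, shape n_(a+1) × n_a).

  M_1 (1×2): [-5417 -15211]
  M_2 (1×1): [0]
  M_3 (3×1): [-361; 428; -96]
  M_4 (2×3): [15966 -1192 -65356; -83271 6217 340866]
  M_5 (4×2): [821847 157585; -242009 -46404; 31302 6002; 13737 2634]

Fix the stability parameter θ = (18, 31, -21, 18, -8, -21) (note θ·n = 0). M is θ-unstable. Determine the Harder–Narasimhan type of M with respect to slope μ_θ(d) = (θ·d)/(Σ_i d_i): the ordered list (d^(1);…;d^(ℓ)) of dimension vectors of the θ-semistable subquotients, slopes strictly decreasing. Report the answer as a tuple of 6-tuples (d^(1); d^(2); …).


Via rank(M_{q-1}∘⋯∘M_p): M ≅ I[1,1], I[1,2], I[3,6], I[4,4], I[4,6], I[6,6]^2.
μ_θ-semistable layers: μ^(1)=31; μ^(2)=18; μ^(3)=-11/3; μ^(4)=-21

((0, 1, 0, 0, 0, 0); (2, 0, 0, 1, 0, 0); (0, 0, 0, 2, 2, 2); (0, 0, 1, 0, 0, 2))


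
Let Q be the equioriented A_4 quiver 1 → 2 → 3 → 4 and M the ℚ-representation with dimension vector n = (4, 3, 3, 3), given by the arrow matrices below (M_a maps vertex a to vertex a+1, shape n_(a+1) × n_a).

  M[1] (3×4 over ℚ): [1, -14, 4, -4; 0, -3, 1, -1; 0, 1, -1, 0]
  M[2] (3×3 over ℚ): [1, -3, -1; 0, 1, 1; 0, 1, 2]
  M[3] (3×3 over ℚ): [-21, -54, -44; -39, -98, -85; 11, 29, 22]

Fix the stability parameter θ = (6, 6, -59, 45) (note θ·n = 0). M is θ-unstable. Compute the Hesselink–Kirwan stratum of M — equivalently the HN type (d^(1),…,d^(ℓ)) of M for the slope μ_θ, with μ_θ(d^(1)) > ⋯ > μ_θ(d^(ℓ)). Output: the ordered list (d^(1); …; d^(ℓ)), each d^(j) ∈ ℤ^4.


Via rank(M_{q-1}∘⋯∘M_p): M ≅ I[1,1], I[1,4]^3.
μ_θ-semistable layers: μ^(1)=45; μ^(2)=6; μ^(3)=-47/3

((0, 0, 0, 3); (1, 0, 0, 0); (3, 3, 3, 0))


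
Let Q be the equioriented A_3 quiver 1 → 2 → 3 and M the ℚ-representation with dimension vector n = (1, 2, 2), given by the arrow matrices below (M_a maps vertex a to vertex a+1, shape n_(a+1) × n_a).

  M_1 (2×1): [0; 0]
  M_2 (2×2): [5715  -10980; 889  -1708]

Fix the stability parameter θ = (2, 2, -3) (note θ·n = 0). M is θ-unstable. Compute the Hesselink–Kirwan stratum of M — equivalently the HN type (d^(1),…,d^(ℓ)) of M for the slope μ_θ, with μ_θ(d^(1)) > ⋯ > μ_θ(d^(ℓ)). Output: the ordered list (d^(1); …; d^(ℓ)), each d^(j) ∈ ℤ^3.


Barcode: M ≅ I[1,1], I[2,2], I[2,3], I[3,3]. HN layers by μ_θ (3 steps, strictly decreasing):
  μ^(1)=2; μ^(2)=-1/2; μ^(3)=-3

((1, 1, 0); (0, 1, 1); (0, 0, 1))


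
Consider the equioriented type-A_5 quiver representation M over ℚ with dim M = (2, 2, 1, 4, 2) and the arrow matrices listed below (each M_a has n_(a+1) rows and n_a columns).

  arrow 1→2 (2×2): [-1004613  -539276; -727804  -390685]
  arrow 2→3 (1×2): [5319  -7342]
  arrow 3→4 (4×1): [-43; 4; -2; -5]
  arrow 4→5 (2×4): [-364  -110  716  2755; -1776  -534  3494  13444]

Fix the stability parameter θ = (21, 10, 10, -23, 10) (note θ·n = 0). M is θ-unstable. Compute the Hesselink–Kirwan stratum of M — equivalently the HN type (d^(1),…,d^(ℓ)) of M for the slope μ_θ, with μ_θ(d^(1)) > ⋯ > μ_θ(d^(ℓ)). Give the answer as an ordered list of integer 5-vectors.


Barcode: M ≅ I[1,2], I[1,5], I[4,4]^2, I[4,5]. HN layers by μ_θ (4 steps, strictly decreasing):
  μ^(1)=31/2; μ^(2)=10; μ^(3)=9/2; μ^(4)=-23

((1, 1, 0, 0, 0); (0, 0, 0, 0, 2); (1, 1, 1, 1, 0); (0, 0, 0, 3, 0))


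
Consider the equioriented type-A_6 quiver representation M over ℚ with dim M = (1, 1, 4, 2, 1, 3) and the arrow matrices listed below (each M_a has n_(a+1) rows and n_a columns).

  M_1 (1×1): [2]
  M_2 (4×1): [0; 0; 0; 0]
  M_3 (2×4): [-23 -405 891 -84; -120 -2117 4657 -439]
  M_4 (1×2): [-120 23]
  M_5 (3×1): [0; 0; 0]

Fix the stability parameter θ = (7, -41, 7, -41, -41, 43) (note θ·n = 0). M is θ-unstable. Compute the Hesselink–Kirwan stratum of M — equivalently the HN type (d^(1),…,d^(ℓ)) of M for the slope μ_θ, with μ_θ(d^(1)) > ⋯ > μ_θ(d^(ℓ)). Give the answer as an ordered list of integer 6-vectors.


Interval decomposition of M: I[1,2], I[3,3]^2, I[3,4], I[3,5], I[6,6]^3.
HN type (ℓ=4): μ^(1)=43; μ^(2)=7; μ^(3)=-17; μ^(4)=-25

((0, 0, 0, 0, 0, 3); (0, 0, 2, 0, 0, 0); (1, 1, 1, 1, 0, 0); (0, 0, 1, 1, 1, 0))


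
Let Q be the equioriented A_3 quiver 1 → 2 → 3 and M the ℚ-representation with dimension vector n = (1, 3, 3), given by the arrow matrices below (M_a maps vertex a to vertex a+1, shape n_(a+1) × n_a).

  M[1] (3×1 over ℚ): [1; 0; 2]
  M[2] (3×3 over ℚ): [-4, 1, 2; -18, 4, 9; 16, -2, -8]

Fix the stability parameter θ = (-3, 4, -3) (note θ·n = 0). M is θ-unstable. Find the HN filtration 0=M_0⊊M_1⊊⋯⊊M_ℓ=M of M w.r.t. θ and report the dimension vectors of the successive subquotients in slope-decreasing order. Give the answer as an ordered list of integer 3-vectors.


Via rank(M_{q-1}∘⋯∘M_p): M ≅ I[1,2], I[2,3]^2, I[3,3].
μ_θ-semistable layers: μ^(1)=4; μ^(2)=1/2; μ^(3)=-3

((0, 1, 0); (0, 2, 2); (1, 0, 1))


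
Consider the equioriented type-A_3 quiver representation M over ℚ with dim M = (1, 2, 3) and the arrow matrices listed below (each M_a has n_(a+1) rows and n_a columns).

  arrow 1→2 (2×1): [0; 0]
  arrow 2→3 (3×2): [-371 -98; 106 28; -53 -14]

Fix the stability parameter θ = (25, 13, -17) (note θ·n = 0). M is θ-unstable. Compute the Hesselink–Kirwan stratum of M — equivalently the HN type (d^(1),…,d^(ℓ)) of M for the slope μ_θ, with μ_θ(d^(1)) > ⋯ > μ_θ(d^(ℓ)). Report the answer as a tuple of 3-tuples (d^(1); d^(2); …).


Via rank(M_{q-1}∘⋯∘M_p): M ≅ I[1,1], I[2,2], I[2,3], I[3,3]^2.
μ_θ-semistable layers: μ^(1)=25; μ^(2)=13; μ^(3)=-2; μ^(4)=-17

((1, 0, 0); (0, 1, 0); (0, 1, 1); (0, 0, 2))


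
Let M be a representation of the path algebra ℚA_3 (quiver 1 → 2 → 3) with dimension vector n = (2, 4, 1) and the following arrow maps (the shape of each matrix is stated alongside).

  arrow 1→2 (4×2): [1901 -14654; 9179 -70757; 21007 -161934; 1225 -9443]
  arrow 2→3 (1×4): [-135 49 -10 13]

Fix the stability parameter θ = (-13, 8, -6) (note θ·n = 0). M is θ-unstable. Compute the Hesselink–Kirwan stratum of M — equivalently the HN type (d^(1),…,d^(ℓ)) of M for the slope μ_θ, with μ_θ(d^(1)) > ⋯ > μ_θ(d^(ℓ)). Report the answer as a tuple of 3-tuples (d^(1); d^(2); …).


Barcode: M ≅ I[1,2], I[1,3], I[2,2]^2. HN layers by μ_θ (3 steps, strictly decreasing):
  μ^(1)=8; μ^(2)=1; μ^(3)=-13

((0, 3, 0); (0, 1, 1); (2, 0, 0))


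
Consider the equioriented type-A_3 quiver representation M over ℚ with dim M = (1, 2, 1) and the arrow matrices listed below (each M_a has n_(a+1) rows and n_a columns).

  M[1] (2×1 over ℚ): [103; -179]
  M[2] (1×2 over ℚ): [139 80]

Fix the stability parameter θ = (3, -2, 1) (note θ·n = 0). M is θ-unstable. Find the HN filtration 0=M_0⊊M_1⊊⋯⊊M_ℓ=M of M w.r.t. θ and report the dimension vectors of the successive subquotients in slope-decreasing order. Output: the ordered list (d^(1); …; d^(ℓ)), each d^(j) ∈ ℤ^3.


Interval decomposition of M: I[1,3], I[2,2].
HN type (ℓ=3): μ^(1)=1; μ^(2)=1/2; μ^(3)=-2

((0, 0, 1); (1, 1, 0); (0, 1, 0))


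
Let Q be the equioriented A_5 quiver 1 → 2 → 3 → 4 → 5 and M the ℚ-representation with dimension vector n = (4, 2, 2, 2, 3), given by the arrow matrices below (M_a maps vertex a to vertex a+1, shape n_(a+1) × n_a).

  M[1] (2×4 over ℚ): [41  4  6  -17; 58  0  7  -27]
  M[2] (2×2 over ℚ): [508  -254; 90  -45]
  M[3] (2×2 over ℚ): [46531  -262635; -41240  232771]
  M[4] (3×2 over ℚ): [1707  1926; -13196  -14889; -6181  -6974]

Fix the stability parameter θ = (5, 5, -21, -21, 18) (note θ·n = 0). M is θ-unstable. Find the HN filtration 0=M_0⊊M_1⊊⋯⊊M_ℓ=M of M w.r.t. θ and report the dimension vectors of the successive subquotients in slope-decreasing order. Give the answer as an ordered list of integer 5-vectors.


Via rank(M_{q-1}∘⋯∘M_p): M ≅ I[1,1]^2, I[1,2], I[1,5], I[3,5], I[5,5].
μ_θ-semistable layers: μ^(1)=18; μ^(2)=5; μ^(3)=-8; μ^(4)=-21

((0, 0, 0, 0, 3); (3, 1, 0, 0, 0); (1, 1, 1, 1, 0); (0, 0, 1, 1, 0))


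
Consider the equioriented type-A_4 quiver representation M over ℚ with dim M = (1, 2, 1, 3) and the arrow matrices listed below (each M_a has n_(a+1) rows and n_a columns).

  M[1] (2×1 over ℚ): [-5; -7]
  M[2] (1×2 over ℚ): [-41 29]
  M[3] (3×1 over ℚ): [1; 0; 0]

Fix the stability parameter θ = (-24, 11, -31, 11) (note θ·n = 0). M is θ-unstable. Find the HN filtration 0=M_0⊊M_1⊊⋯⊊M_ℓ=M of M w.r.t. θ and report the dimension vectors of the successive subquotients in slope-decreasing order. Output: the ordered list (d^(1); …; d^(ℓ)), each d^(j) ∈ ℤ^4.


Barcode: M ≅ I[1,4], I[2,2], I[4,4]^2. HN layers by μ_θ (3 steps, strictly decreasing):
  μ^(1)=11; μ^(2)=-10; μ^(3)=-24

((0, 1, 0, 3); (0, 1, 1, 0); (1, 0, 0, 0))


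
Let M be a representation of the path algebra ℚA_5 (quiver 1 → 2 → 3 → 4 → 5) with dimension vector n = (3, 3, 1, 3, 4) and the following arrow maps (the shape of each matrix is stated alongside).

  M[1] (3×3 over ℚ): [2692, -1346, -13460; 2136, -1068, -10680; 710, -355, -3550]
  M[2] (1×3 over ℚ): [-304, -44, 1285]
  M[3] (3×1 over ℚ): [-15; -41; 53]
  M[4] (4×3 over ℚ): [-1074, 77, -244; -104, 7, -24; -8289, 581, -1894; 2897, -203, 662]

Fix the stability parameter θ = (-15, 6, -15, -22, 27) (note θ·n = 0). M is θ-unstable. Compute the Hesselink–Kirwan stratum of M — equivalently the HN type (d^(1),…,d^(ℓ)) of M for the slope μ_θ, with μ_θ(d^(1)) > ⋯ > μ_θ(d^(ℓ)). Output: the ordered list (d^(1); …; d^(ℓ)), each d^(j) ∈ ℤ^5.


Barcode: M ≅ I[1,1]^2, I[1,5], I[2,2]^2, I[4,4], I[4,5], I[5,5]^2. HN layers by μ_θ (5 steps, strictly decreasing):
  μ^(1)=27; μ^(2)=6; μ^(3)=-31/3; μ^(4)=-15; μ^(5)=-22

((0, 0, 0, 0, 4); (0, 2, 0, 0, 0); (0, 1, 1, 1, 0); (3, 0, 0, 0, 0); (0, 0, 0, 2, 0))


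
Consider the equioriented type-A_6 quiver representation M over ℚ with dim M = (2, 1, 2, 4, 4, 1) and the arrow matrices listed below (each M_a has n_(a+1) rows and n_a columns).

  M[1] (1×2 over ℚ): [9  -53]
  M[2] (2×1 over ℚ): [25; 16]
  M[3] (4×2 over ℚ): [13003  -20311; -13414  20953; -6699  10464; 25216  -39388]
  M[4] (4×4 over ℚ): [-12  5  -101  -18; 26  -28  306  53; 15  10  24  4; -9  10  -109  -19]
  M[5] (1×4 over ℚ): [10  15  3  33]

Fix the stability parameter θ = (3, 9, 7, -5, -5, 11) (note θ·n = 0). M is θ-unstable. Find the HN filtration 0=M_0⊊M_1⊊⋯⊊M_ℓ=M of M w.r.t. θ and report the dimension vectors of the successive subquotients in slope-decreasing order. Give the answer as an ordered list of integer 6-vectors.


Interval decomposition of M: I[1,1], I[1,6], I[3,5], I[4,5]^2.
HN type (ℓ=5): μ^(1)=11; μ^(2)=3; μ^(3)=9/5; μ^(4)=-1; μ^(5)=-5

((0, 0, 0, 0, 0, 1); (1, 0, 0, 0, 0, 0); (1, 1, 1, 1, 1, 0); (0, 0, 1, 1, 1, 0); (0, 0, 0, 2, 2, 0))


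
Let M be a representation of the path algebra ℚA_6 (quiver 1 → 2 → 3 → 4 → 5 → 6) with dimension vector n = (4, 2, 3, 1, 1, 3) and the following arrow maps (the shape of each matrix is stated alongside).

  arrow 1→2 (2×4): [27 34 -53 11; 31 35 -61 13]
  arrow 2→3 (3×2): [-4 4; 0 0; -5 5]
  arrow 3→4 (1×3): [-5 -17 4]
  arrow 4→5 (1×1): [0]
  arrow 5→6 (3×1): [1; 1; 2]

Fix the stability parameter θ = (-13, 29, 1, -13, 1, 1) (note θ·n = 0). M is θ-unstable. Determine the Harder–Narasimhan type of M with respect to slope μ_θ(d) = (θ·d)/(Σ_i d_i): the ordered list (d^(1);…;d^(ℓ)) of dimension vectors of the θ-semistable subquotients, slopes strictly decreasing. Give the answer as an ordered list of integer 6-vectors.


Barcode: M ≅ I[1,1]^2, I[1,2], I[1,3], I[3,3], I[3,4], I[5,6], I[6,6]^2. HN layers by μ_θ (5 steps, strictly decreasing):
  μ^(1)=29; μ^(2)=15; μ^(3)=1; μ^(4)=-6; μ^(5)=-13

((0, 1, 0, 0, 0, 0); (0, 1, 1, 0, 0, 0); (0, 0, 1, 0, 1, 3); (0, 0, 1, 1, 0, 0); (4, 0, 0, 0, 0, 0))


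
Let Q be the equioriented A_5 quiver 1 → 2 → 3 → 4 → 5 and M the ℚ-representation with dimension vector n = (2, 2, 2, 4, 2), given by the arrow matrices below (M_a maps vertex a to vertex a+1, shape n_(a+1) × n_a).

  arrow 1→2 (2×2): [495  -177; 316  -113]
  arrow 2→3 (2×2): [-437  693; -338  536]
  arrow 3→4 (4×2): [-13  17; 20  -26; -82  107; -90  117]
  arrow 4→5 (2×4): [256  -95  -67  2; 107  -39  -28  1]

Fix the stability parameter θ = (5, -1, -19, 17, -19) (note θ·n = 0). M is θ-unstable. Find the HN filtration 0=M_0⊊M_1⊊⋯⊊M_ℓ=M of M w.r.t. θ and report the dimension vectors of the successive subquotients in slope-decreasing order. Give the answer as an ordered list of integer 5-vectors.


Via rank(M_{q-1}∘⋯∘M_p): M ≅ I[1,5]^2, I[4,4]^2.
μ_θ-semistable layers: μ^(1)=17; μ^(2)=-1; μ^(3)=-5

((0, 0, 0, 2, 0); (0, 0, 0, 2, 2); (2, 2, 2, 0, 0))


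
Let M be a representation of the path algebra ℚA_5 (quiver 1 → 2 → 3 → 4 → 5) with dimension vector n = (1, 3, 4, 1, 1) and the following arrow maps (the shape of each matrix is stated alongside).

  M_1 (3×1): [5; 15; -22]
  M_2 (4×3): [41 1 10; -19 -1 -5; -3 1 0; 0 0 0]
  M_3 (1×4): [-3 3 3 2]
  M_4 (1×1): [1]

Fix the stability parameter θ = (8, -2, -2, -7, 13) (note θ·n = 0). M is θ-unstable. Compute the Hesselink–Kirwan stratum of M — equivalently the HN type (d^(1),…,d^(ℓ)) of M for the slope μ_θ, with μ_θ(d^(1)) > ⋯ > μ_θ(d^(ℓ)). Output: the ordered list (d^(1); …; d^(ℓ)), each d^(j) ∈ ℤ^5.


Via rank(M_{q-1}∘⋯∘M_p): M ≅ I[1,2], I[2,3], I[2,5], I[3,3]^2.
μ_θ-semistable layers: μ^(1)=13; μ^(2)=3; μ^(3)=-2; μ^(4)=-11/3

((0, 0, 0, 0, 1); (1, 1, 0, 0, 0); (0, 1, 3, 0, 0); (0, 1, 1, 1, 0))


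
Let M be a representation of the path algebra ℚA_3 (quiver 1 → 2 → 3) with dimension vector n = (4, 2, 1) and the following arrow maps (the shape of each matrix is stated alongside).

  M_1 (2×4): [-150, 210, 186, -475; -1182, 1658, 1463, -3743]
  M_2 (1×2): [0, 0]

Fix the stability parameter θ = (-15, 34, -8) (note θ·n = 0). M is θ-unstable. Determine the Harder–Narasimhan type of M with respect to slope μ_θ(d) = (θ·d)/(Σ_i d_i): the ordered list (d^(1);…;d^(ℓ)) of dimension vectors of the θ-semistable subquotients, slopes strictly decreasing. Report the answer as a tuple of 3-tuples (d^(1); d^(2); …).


Via rank(M_{q-1}∘⋯∘M_p): M ≅ I[1,1]^2, I[1,2]^2, I[3,3].
μ_θ-semistable layers: μ^(1)=34; μ^(2)=-8; μ^(3)=-15

((0, 2, 0); (0, 0, 1); (4, 0, 0))


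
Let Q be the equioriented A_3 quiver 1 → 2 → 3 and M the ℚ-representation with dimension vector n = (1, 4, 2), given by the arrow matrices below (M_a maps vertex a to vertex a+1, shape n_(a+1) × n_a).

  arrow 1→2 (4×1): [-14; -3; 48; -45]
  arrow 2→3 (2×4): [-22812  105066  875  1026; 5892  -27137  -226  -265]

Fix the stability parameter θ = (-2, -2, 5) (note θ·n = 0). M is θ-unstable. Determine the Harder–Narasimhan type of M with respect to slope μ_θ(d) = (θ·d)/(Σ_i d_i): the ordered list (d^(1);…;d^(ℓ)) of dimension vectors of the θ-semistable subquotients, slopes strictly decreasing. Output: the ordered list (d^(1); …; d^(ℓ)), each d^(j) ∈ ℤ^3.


Interval decomposition of M: I[1,2], I[2,2], I[2,3]^2.
HN type (ℓ=2): μ^(1)=5; μ^(2)=-2

((0, 0, 2); (1, 4, 0))


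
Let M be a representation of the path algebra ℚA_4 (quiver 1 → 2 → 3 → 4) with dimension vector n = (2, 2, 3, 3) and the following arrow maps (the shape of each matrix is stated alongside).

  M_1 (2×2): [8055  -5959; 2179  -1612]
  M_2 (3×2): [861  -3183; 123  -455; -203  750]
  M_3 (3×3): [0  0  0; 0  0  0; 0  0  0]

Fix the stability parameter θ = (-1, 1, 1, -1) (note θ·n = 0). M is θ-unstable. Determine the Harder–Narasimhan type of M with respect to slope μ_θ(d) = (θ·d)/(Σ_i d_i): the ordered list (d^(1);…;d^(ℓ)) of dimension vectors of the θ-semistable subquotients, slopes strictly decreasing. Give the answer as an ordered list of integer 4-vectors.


Interval decomposition of M: I[1,3]^2, I[3,3], I[4,4]^3.
HN type (ℓ=2): μ^(1)=1; μ^(2)=-1

((0, 2, 3, 0); (2, 0, 0, 3))


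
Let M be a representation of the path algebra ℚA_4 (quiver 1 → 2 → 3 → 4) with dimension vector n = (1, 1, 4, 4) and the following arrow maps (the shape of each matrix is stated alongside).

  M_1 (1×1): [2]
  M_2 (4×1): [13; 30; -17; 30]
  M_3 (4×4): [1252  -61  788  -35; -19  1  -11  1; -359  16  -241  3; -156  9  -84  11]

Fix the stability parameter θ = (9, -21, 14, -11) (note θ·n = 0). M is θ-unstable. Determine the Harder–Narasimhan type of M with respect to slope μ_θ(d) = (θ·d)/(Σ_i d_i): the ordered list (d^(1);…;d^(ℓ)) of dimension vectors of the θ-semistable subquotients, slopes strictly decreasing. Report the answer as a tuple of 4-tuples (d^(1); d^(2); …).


Via rank(M_{q-1}∘⋯∘M_p): M ≅ I[1,3], I[3,4]^3, I[4,4].
μ_θ-semistable layers: μ^(1)=14; μ^(2)=3/2; μ^(3)=-6; μ^(4)=-11

((0, 0, 1, 0); (0, 0, 3, 3); (1, 1, 0, 0); (0, 0, 0, 1))


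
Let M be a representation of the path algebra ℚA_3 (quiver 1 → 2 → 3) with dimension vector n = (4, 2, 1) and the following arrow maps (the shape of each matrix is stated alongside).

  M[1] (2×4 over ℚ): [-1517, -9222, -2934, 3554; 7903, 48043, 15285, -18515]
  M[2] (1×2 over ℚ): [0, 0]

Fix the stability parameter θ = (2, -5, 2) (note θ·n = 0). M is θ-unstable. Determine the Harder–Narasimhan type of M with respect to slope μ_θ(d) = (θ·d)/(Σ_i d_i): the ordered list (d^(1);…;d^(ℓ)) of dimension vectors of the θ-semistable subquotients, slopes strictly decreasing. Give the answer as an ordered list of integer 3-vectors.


Barcode: M ≅ I[1,1]^2, I[1,2]^2, I[3,3]. HN layers by μ_θ (2 steps, strictly decreasing):
  μ^(1)=2; μ^(2)=-3/2

((2, 0, 1); (2, 2, 0))


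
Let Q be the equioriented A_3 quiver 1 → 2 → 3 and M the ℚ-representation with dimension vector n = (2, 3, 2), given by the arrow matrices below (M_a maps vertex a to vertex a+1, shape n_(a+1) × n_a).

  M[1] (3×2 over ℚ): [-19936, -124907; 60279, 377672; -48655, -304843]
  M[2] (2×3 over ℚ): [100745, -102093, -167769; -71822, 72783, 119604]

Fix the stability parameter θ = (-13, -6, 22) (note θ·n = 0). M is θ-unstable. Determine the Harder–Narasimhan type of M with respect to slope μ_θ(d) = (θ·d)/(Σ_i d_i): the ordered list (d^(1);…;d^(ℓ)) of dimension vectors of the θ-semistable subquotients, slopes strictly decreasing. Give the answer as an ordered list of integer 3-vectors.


Interval decomposition of M: I[1,2], I[1,3], I[2,3].
HN type (ℓ=3): μ^(1)=22; μ^(2)=-6; μ^(3)=-13

((0, 0, 2); (0, 3, 0); (2, 0, 0))


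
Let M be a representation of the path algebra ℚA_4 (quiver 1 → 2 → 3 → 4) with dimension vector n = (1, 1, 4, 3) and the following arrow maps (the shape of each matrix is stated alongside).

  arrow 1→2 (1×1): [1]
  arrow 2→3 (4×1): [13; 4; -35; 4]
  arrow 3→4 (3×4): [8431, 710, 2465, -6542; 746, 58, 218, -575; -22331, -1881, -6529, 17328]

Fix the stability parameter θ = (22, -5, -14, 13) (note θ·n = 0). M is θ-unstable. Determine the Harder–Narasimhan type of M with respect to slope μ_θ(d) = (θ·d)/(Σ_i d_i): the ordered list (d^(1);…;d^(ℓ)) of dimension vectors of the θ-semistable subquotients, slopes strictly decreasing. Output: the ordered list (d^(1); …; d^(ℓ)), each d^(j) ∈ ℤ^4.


Via rank(M_{q-1}∘⋯∘M_p): M ≅ I[1,3], I[3,4]^3.
μ_θ-semistable layers: μ^(1)=13; μ^(2)=1; μ^(3)=-14

((0, 0, 0, 3); (1, 1, 1, 0); (0, 0, 3, 0))


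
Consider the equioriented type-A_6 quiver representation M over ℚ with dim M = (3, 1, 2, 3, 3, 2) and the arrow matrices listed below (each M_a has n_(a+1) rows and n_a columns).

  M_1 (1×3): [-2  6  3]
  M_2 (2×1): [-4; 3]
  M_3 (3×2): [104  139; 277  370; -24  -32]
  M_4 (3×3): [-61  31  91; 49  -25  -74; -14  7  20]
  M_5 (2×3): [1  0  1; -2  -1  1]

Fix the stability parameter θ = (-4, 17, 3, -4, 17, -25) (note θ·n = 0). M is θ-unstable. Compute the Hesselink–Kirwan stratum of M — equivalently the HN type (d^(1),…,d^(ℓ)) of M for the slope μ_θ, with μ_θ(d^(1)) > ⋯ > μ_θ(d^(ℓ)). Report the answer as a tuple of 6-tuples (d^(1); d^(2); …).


Barcode: M ≅ I[1,1]^2, I[1,6], I[3,5], I[4,6]. HN layers by μ_θ (4 steps, strictly decreasing):
  μ^(1)=17; μ^(2)=8/5; μ^(3)=-1/2; μ^(4)=-4

((0, 0, 0, 0, 1, 0); (0, 1, 1, 1, 1, 1); (0, 0, 1, 1, 0, 0); (3, 0, 0, 1, 1, 1))


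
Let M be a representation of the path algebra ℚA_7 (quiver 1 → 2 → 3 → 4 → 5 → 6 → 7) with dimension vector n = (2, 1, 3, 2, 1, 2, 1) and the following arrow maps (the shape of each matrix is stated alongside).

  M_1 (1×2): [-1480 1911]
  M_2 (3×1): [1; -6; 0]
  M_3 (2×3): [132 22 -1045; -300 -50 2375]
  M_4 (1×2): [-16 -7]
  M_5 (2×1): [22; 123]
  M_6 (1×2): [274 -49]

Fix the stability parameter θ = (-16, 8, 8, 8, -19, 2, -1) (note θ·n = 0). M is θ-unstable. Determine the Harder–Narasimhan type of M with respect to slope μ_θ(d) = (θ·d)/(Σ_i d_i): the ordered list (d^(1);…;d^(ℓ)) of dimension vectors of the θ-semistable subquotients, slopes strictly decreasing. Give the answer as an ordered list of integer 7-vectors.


Barcode: M ≅ I[1,1], I[1,3], I[3,3], I[3,7], I[4,4], I[6,6]. HN layers by μ_θ (5 steps, strictly decreasing):
  μ^(1)=8; μ^(2)=2; μ^(3)=1/2; μ^(4)=-1; μ^(5)=-16

((0, 1, 2, 1, 0, 0, 0); (0, 0, 0, 0, 0, 1, 0); (0, 0, 0, 0, 0, 1, 1); (0, 0, 1, 1, 1, 0, 0); (2, 0, 0, 0, 0, 0, 0))


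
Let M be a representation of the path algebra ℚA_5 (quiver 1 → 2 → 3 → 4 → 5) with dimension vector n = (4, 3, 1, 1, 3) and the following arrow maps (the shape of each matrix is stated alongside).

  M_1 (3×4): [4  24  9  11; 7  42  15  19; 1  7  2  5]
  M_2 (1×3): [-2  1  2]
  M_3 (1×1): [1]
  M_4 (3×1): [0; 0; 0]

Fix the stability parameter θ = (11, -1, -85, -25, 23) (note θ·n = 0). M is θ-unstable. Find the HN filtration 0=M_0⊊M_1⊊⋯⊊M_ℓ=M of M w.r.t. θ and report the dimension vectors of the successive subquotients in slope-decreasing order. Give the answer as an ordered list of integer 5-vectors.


Interval decomposition of M: I[1,1], I[1,2]^2, I[1,4], I[5,5]^3.
HN type (ℓ=4): μ^(1)=23; μ^(2)=11; μ^(3)=5; μ^(4)=-25

((0, 0, 0, 0, 3); (1, 0, 0, 0, 0); (2, 2, 0, 0, 0); (1, 1, 1, 1, 0))


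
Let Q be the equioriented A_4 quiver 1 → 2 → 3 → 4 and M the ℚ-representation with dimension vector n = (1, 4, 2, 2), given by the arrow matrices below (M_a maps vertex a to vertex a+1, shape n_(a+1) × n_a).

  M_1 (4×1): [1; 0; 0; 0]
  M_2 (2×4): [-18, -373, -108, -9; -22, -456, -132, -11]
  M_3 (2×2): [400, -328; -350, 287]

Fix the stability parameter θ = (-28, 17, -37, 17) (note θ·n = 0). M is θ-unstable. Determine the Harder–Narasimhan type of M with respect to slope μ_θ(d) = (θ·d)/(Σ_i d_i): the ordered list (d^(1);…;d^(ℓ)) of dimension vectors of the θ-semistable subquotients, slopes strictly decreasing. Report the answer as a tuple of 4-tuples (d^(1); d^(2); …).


Interval decomposition of M: I[1,4], I[2,2]^2, I[2,3], I[4,4].
HN type (ℓ=3): μ^(1)=17; μ^(2)=-10; μ^(3)=-28

((0, 2, 0, 2); (0, 2, 2, 0); (1, 0, 0, 0))


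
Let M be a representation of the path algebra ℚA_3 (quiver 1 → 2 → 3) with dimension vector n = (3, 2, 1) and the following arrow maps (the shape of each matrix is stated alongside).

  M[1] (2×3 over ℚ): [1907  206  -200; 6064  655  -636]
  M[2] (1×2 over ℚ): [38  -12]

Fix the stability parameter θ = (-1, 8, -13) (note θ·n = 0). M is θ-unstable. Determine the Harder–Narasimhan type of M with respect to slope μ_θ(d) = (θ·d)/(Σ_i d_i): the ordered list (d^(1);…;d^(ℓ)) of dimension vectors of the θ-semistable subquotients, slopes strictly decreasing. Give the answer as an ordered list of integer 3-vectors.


Via rank(M_{q-1}∘⋯∘M_p): M ≅ I[1,1], I[1,2], I[1,3].
μ_θ-semistable layers: μ^(1)=8; μ^(2)=-1; μ^(3)=-2

((0, 1, 0); (2, 0, 0); (1, 1, 1))


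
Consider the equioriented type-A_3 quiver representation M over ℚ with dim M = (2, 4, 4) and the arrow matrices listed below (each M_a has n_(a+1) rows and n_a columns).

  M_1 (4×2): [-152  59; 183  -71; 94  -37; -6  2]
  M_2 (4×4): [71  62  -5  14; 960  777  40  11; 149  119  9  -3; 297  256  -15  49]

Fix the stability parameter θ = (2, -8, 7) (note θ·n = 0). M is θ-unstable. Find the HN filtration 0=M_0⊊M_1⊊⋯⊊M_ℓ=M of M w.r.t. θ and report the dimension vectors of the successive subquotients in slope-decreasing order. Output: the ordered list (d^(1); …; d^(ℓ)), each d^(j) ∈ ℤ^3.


Interval decomposition of M: I[1,2], I[1,3], I[2,3]^2, I[3,3].
HN type (ℓ=3): μ^(1)=7; μ^(2)=-3; μ^(3)=-8

((0, 0, 4); (2, 2, 0); (0, 2, 0))


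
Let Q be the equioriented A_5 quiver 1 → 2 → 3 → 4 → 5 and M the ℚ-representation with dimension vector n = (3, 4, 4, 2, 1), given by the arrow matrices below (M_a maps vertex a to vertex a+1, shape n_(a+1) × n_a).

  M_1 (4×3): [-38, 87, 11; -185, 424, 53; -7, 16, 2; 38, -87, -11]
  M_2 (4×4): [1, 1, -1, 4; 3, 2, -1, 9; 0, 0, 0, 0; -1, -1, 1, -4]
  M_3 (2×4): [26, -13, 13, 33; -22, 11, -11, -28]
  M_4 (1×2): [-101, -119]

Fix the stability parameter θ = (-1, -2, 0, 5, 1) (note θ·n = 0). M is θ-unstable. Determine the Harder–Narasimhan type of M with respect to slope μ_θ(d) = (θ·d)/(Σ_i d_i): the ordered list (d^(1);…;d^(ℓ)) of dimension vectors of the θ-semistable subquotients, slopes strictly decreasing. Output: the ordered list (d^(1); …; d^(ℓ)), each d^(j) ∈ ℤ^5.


Interval decomposition of M: I[1,2], I[1,4], I[1,5], I[2,2], I[3,3]^2.
HN type (ℓ=5): μ^(1)=5; μ^(2)=3; μ^(3)=0; μ^(4)=-3/2; μ^(5)=-2

((0, 0, 0, 1, 0); (0, 0, 0, 1, 1); (0, 0, 4, 0, 0); (3, 3, 0, 0, 0); (0, 1, 0, 0, 0))


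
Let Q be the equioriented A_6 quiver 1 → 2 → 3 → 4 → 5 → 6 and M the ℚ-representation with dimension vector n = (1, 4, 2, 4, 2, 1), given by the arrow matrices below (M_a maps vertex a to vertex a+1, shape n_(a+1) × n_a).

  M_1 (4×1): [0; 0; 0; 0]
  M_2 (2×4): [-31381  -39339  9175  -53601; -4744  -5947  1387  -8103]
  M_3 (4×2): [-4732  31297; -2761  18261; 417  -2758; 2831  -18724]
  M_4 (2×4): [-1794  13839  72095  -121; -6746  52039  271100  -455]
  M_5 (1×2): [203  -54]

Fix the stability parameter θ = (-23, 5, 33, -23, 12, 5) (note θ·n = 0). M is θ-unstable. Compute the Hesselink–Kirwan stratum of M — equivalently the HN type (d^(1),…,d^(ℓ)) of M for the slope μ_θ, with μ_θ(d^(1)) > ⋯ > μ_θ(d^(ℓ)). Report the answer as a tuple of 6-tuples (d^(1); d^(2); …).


Via rank(M_{q-1}∘⋯∘M_p): M ≅ I[1,1], I[2,2]^2, I[2,5], I[2,6], I[4,4]^2.
μ_θ-semistable layers: μ^(1)=12; μ^(2)=17/2; μ^(3)=5; μ^(4)=-23

((0, 0, 0, 0, 1, 0); (0, 0, 0, 0, 1, 1); (0, 4, 2, 2, 0, 0); (1, 0, 0, 2, 0, 0))


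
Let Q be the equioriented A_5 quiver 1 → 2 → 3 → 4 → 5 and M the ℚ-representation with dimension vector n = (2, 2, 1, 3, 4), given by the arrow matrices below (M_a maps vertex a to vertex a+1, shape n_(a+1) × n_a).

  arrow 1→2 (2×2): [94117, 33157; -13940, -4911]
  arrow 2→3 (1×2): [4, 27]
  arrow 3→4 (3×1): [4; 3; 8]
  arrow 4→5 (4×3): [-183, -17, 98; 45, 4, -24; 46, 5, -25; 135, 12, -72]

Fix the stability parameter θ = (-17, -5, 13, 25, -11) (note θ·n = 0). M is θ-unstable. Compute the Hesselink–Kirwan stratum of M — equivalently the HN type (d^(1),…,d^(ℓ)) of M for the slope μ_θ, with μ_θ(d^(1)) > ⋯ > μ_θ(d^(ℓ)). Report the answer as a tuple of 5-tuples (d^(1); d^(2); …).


Barcode: M ≅ I[1,2], I[1,5], I[4,5]^2, I[5,5]. HN layers by μ_θ (5 steps, strictly decreasing):
  μ^(1)=9; μ^(2)=7; μ^(3)=-5; μ^(4)=-11; μ^(5)=-17

((0, 0, 1, 1, 1); (0, 0, 0, 2, 2); (0, 2, 0, 0, 0); (0, 0, 0, 0, 1); (2, 0, 0, 0, 0))


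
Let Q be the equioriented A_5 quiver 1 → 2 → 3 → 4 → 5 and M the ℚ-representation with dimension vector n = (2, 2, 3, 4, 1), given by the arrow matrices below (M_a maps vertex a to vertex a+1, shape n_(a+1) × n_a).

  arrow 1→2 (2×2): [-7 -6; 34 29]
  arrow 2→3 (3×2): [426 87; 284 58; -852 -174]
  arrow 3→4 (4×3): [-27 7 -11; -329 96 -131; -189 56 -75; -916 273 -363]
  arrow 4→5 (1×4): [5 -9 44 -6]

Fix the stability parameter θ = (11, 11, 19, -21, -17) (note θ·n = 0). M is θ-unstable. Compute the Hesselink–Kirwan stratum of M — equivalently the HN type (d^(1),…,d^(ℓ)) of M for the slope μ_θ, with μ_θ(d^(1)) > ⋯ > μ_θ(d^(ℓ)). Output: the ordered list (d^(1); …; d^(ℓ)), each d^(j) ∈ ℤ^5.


Interval decomposition of M: I[1,2], I[1,4], I[3,4], I[3,5], I[4,4].
HN type (ℓ=5): μ^(1)=11; μ^(2)=5; μ^(3)=-1; μ^(4)=-19/3; μ^(5)=-21

((1, 1, 0, 0, 0); (1, 1, 1, 1, 0); (0, 0, 1, 1, 0); (0, 0, 1, 1, 1); (0, 0, 0, 1, 0))


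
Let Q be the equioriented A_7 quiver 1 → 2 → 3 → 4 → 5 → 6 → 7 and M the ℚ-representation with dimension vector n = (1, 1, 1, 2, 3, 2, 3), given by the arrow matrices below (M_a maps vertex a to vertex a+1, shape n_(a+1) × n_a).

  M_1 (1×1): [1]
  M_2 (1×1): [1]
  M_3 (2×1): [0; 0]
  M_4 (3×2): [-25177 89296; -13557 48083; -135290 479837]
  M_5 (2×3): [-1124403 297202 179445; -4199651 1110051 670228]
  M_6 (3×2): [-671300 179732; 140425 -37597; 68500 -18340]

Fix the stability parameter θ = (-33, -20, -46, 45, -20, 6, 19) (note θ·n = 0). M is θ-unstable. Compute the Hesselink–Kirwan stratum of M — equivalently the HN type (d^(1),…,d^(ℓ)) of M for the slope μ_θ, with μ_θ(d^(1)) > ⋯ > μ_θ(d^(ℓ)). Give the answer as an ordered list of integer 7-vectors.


Barcode: M ≅ I[1,3], I[4,6], I[4,7], I[5,5], I[7,7]^2. HN layers by μ_θ (4 steps, strictly decreasing):
  μ^(1)=19; μ^(2)=31/3; μ^(3)=-20; μ^(4)=-33

((0, 0, 0, 0, 0, 0, 3); (0, 0, 0, 2, 2, 2, 0); (0, 0, 0, 0, 1, 0, 0); (1, 1, 1, 0, 0, 0, 0))


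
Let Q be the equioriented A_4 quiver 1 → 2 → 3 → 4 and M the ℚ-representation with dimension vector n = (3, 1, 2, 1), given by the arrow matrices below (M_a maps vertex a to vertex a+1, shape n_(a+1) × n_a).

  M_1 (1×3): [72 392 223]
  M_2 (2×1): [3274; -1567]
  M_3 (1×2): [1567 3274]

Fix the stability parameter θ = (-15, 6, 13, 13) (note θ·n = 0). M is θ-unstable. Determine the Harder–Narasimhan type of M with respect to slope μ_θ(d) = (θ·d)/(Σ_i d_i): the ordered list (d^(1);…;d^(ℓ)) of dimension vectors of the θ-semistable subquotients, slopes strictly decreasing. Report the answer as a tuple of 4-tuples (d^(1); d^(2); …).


Via rank(M_{q-1}∘⋯∘M_p): M ≅ I[1,1]^2, I[1,3], I[3,4].
μ_θ-semistable layers: μ^(1)=13; μ^(2)=6; μ^(3)=-15

((0, 0, 2, 1); (0, 1, 0, 0); (3, 0, 0, 0))


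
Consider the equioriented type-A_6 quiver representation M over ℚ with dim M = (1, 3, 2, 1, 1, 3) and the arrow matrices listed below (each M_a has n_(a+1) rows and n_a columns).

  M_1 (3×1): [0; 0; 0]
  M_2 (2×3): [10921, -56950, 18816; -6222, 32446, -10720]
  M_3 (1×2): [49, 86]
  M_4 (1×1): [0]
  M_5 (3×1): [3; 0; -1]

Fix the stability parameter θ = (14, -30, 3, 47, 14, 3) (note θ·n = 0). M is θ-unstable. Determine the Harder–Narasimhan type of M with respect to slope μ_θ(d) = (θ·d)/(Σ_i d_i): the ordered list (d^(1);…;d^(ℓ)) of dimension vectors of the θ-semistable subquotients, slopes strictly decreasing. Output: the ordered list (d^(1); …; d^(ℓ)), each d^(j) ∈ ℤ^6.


Interval decomposition of M: I[1,1], I[2,2], I[2,3], I[2,4], I[5,6], I[6,6]^2.
HN type (ℓ=5): μ^(1)=47; μ^(2)=14; μ^(3)=17/2; μ^(4)=3; μ^(5)=-30

((0, 0, 0, 1, 0, 0); (1, 0, 0, 0, 0, 0); (0, 0, 0, 0, 1, 1); (0, 0, 2, 0, 0, 2); (0, 3, 0, 0, 0, 0))


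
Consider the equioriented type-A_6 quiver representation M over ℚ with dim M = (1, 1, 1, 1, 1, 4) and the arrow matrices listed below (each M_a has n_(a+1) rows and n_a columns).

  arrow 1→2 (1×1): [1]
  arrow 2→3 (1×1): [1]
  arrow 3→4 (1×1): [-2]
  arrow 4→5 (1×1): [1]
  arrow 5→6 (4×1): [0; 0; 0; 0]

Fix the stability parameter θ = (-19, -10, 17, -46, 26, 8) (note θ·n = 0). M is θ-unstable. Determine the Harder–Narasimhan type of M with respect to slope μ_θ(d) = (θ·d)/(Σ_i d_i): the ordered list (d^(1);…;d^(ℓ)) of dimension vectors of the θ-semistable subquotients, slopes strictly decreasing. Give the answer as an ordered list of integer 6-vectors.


Via rank(M_{q-1}∘⋯∘M_p): M ≅ I[1,5], I[6,6]^4.
μ_θ-semistable layers: μ^(1)=26; μ^(2)=8; μ^(3)=-13; μ^(4)=-19

((0, 0, 0, 0, 1, 0); (0, 0, 0, 0, 0, 4); (0, 1, 1, 1, 0, 0); (1, 0, 0, 0, 0, 0))


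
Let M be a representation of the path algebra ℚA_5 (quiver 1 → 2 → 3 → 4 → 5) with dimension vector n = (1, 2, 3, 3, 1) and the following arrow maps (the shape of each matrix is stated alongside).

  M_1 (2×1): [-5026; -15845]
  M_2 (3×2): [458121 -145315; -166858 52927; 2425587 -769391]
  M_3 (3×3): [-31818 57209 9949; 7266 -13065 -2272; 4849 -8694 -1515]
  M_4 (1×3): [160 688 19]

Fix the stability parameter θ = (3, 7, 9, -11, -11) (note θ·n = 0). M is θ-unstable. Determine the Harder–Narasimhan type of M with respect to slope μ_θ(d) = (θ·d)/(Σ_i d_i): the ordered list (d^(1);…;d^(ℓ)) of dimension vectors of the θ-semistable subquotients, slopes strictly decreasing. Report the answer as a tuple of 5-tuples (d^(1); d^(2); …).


Via rank(M_{q-1}∘⋯∘M_p): M ≅ I[1,4], I[2,5], I[3,4].
μ_θ-semistable layers: μ^(1)=2; μ^(2)=-1; μ^(3)=-3/2

((1, 1, 1, 1, 0); (0, 0, 1, 1, 0); (0, 1, 1, 1, 1))


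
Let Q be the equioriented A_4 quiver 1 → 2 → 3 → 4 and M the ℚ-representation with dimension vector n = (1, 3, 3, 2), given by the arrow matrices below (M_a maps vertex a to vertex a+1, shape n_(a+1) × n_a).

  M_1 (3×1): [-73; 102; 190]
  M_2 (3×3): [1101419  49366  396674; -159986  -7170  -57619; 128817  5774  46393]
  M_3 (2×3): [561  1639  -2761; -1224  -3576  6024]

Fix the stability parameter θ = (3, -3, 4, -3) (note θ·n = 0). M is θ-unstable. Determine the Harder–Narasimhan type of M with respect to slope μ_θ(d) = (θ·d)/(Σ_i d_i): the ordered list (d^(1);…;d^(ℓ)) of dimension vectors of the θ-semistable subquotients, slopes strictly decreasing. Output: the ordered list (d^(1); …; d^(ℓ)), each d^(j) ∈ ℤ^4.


Interval decomposition of M: I[1,3], I[2,3], I[2,4], I[4,4].
HN type (ℓ=4): μ^(1)=4; μ^(2)=1/2; μ^(3)=0; μ^(4)=-3

((0, 0, 2, 0); (0, 0, 1, 1); (1, 1, 0, 0); (0, 2, 0, 1))


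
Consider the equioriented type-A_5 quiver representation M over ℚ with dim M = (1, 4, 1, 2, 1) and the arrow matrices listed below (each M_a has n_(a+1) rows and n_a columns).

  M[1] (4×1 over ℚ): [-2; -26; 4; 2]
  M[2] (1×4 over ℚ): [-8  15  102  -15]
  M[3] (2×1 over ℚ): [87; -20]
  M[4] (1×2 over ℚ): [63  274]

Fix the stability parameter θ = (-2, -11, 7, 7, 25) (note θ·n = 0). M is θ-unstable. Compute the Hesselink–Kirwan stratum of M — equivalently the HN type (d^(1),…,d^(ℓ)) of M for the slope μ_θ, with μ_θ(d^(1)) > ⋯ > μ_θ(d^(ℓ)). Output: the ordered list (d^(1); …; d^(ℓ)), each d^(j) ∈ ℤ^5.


Via rank(M_{q-1}∘⋯∘M_p): M ≅ I[1,5], I[2,2]^3, I[4,4].
μ_θ-semistable layers: μ^(1)=25; μ^(2)=7; μ^(3)=-13/2; μ^(4)=-11

((0, 0, 0, 0, 1); (0, 0, 1, 2, 0); (1, 1, 0, 0, 0); (0, 3, 0, 0, 0))


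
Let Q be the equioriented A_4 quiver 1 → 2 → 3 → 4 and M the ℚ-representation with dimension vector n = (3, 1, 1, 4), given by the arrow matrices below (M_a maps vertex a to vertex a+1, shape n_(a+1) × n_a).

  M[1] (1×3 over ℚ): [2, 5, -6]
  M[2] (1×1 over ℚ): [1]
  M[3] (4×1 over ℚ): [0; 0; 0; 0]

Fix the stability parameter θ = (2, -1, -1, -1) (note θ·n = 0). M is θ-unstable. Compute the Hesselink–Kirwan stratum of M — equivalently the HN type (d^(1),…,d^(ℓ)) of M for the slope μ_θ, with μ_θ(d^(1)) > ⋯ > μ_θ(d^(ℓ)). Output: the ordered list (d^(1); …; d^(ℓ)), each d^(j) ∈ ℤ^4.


Via rank(M_{q-1}∘⋯∘M_p): M ≅ I[1,1]^2, I[1,3], I[4,4]^4.
μ_θ-semistable layers: μ^(1)=2; μ^(2)=0; μ^(3)=-1

((2, 0, 0, 0); (1, 1, 1, 0); (0, 0, 0, 4))


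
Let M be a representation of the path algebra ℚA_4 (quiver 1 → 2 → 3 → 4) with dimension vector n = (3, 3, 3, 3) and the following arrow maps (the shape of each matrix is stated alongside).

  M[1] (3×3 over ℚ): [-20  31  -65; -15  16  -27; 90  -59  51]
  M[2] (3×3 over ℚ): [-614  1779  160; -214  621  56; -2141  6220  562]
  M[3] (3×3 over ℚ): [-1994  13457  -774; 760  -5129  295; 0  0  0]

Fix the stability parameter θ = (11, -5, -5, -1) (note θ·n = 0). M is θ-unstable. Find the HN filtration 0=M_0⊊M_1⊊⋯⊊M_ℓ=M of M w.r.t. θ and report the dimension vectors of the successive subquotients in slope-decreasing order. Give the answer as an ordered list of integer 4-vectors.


Barcode: M ≅ I[1,1], I[1,4]^2, I[2,2], I[3,3], I[4,4]. HN layers by μ_θ (4 steps, strictly decreasing):
  μ^(1)=11; μ^(2)=0; μ^(3)=-1; μ^(4)=-5

((1, 0, 0, 0); (2, 2, 2, 2); (0, 0, 0, 1); (0, 1, 1, 0))
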